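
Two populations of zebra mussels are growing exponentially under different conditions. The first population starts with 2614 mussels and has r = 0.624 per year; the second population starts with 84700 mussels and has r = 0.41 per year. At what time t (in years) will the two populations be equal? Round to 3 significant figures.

16.3 years

Set 2614·e^(0.624t) = 84700·e^(0.41t).
e^((0.624 − 0.41)t) = 84700/2614 → e^(0.214·t) = 32.402.
0.214·t = ln(32.402) = 3.4782, so t = 3.4782/0.214 = 16.253.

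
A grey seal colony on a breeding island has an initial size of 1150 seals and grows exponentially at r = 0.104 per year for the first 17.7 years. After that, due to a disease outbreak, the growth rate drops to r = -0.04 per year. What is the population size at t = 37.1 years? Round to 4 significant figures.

Phase 1: N(17.7) = 1150·e^(0.104×17.7) = 1150·e^1.841 = 7246.81.
Phase 2 runs for 37.1 − 17.7 = 19.4 years at r = -0.04.
N(37.1) = 7246.81·e^(-0.04×19.4) = 7246.81·e^-0.776 = 3335.3.

3335 seals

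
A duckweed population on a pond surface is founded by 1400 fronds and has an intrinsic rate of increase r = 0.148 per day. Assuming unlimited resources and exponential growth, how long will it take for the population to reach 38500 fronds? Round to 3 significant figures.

Set N₀·e^(rt) = 38500: e^(0.148·t) = 38500/1400 = 27.5.
0.148·t = ln(27.5) = 3.3142, so t = 3.3142/0.148 = 22.393.

22.4 days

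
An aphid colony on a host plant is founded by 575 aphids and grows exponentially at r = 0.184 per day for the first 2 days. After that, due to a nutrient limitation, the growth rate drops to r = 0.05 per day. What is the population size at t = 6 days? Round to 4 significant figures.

Phase 1: N(2) = 575·e^(0.184×2) = 575·e^0.368 = 830.784.
Phase 2 runs for 6 − 2 = 4 days at r = 0.05.
N(6) = 830.784·e^(0.05×4) = 830.784·e^0.2 = 1014.72.

1015 aphids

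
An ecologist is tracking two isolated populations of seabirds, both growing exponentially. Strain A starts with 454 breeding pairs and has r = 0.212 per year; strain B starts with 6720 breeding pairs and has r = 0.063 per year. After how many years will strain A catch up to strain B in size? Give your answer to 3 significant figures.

18.1 years

Set 454·e^(0.212t) = 6720·e^(0.063t).
e^((0.212 − 0.063)t) = 6720/454 → e^(0.149·t) = 14.802.
0.149·t = ln(14.802) = 2.6947, so t = 2.6947/0.149 = 18.086.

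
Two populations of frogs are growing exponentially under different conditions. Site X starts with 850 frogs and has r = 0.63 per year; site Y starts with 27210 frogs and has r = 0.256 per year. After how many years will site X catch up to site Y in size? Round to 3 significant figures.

9.27 years

Set 850·e^(0.63t) = 27210·e^(0.256t).
e^((0.63 − 0.256)t) = 27210/850 → e^(0.374·t) = 32.012.
0.374·t = ln(32.012) = 3.4661, so t = 3.4661/0.374 = 9.2677.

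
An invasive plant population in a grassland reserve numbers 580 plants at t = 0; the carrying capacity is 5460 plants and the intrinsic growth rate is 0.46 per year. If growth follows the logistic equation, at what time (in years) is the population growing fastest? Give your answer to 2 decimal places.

4.63 years

Logistic growth is fastest at N = K/2 = 2730.
A = (K − N₀)/N₀ = 8.4138. Set K/(1 + A·e^(−rt)) = K/2 → A·e^(−rt) = 1.
e^(−0.46t) = 1/8.4138 = 0.118852, so t = ln(8.4138)/0.46 = 2.1299/0.46 = 4.6302.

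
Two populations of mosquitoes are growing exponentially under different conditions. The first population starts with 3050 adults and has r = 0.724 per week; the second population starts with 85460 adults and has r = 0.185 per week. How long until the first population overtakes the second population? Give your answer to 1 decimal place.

Set 3050·e^(0.724t) = 85460·e^(0.185t).
e^((0.724 − 0.185)t) = 85460/3050 → e^(0.539·t) = 28.02.
0.539·t = ln(28.02) = 3.3329, so t = 3.3329/0.539 = 6.1835.

6.2 weeks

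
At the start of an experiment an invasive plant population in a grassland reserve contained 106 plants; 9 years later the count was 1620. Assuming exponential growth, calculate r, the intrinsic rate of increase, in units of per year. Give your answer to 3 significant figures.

0.303 per year

From N(t) = N₀·e^(rt): e^(r·9) = 1620/106 = 15.283.
r·9 = ln(15.283) = 2.7267, so r = 2.7267/9 = 0.30297.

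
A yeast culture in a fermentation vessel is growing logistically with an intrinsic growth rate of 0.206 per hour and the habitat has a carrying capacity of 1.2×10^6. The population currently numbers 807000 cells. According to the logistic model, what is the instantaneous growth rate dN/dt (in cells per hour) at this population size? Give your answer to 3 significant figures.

dN/dt = rN(1 − N/K) = 0.206 × 807000 × (1 − 807000/1.2×10^6).
1 − 807000/1.2×10^6 = 0.3275; dN/dt = 0.206 × 807000 × 0.3275 = 54444.

54400 cells per hour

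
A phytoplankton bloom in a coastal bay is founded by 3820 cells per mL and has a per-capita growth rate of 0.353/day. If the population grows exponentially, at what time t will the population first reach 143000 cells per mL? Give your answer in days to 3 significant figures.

10.3 days

Set N₀·e^(rt) = 143000: e^(0.353·t) = 143000/3820 = 37.435.
0.353·t = ln(37.435) = 3.6226, so t = 3.6226/0.353 = 10.262.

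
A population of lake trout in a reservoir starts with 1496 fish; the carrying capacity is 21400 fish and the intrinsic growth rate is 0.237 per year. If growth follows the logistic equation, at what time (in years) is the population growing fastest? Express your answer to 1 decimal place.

Logistic growth is fastest at N = K/2 = 10700.
A = (K − N₀)/N₀ = 13.305. Set K/(1 + A·e^(−rt)) = K/2 → A·e^(−rt) = 1.
e^(−0.237t) = 1/13.305 = 0.0751608, so t = ln(13.305)/0.237 = 2.5881/0.237 = 10.92.

10.9 years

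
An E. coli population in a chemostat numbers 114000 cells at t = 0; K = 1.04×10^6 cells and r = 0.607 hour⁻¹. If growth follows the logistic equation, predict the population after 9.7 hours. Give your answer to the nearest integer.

A = (K − N₀)/N₀ = (1.04×10^6 − 114000)/114000 = 8.1228.
N(t) = K/(1 + A·e^(−rt)) = 1.04×10^6/(1 + 8.1228×e^(−0.607×9.7)).
e^(−5.888) = 0.0027728; denominator = 1 + 8.1228×0.0027728 = 1.0225.
N = 1.04×10^6/1.0225 = 1.017092×10^6.

1017092 cells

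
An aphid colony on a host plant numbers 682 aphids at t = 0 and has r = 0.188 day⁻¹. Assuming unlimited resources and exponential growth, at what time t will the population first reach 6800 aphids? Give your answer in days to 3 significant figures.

12.2 days

Set N₀·e^(rt) = 6800: e^(0.188·t) = 6800/682 = 9.9707.
0.188·t = ln(9.9707) = 2.2996, so t = 2.2996/0.188 = 12.232.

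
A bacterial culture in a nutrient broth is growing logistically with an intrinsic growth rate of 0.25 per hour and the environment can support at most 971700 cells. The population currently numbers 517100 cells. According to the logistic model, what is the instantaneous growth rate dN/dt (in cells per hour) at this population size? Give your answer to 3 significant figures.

60500 cells per hour

dN/dt = rN(1 − N/K) = 0.25 × 517100 × (1 − 517100/971700).
1 − 517100/971700 = 0.46784; dN/dt = 0.25 × 517100 × 0.46784 = 60480.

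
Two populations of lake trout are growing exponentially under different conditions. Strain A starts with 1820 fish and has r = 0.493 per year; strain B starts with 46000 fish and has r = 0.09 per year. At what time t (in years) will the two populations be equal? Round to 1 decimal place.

8.0 years

Set 1820·e^(0.493t) = 46000·e^(0.09t).
e^((0.493 − 0.09)t) = 46000/1820 → e^(0.403·t) = 25.275.
0.403·t = ln(25.275) = 3.2298, so t = 3.2298/0.403 = 8.0144.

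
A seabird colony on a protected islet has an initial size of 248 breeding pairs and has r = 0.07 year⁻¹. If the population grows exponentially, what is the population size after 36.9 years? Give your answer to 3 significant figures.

N(t) = N₀·e^(rt) = 248 × e^(0.07×36.9) = 248 × e^2.583.
e^2.583 ≈ 13.237, so N ≈ 248 × 13.237 = 3282.72.

3280 breeding pairs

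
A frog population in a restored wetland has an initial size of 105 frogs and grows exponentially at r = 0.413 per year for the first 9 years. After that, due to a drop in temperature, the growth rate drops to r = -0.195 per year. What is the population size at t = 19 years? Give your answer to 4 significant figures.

614.6 frogs

Phase 1: N(9) = 105·e^(0.413×9) = 105·e^3.717 = 4319.78.
Phase 2 runs for 19 − 9 = 10 years at r = -0.195.
N(19) = 4319.78·e^(-0.195×10) = 4319.78·e^-1.95 = 614.593.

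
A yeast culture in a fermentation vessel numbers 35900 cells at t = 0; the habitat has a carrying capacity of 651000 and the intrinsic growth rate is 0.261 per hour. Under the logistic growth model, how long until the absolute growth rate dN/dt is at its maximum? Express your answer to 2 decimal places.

Logistic growth is fastest at N = K/2 = 325500.
A = (K − N₀)/N₀ = 17.134. Set K/(1 + A·e^(−rt)) = K/2 → A·e^(−rt) = 1.
e^(−0.261t) = 1/17.134 = 0.0583645, so t = ln(17.134)/0.261 = 2.841/0.261 = 10.885.

10.89 hours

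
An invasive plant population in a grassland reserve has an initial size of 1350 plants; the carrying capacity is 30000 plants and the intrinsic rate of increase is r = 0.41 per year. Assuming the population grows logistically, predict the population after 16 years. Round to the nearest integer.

A = (K − N₀)/N₀ = (30000 − 1350)/1350 = 21.222.
N(t) = K/(1 + A·e^(−rt)) = 30000/(1 + 21.222×e^(−0.41×16)).
e^(−6.56) = 0.0014159; denominator = 1 + 21.222×0.0014159 = 1.03.
N = 30000/1.03 = 29124.8.

29125 plants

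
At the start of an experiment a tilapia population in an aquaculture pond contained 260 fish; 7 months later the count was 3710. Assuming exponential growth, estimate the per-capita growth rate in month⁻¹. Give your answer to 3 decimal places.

From N(t) = N₀·e^(rt): e^(r·7) = 3710/260 = 14.269.
r·7 = ln(14.269) = 2.6581, so r = 2.6581/7 = 0.37973.

0.380 per month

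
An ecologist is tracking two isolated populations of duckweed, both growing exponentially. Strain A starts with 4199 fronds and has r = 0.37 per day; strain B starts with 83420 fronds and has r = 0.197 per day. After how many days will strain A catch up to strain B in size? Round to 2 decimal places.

Set 4199·e^(0.37t) = 83420·e^(0.197t).
e^((0.37 − 0.197)t) = 83420/4199 → e^(0.173·t) = 19.867.
0.173·t = ln(19.867) = 2.989, so t = 2.989/0.173 = 17.278.

17.28 days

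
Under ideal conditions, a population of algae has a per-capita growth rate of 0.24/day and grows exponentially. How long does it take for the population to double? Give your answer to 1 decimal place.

Doubling time t_d = ln(2)/r = 0.6931/0.24 = 2.8881.

2.9 days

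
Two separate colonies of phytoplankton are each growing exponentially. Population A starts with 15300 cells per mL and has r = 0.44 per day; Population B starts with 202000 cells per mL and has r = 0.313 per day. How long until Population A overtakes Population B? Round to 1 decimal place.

20.3 days

Set 15300·e^(0.44t) = 202000·e^(0.313t).
e^((0.44 − 0.313)t) = 202000/15300 → e^(0.127·t) = 13.203.
0.127·t = ln(13.203) = 2.5804, so t = 2.5804/0.127 = 20.318.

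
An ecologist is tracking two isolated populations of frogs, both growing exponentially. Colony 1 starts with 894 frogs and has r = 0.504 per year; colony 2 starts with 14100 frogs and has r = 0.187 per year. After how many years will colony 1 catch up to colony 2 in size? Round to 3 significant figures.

8.70 years

Set 894·e^(0.504t) = 14100·e^(0.187t).
e^((0.504 − 0.187)t) = 14100/894 → e^(0.317·t) = 15.772.
0.317·t = ln(15.772) = 2.7582, so t = 2.7582/0.317 = 8.701.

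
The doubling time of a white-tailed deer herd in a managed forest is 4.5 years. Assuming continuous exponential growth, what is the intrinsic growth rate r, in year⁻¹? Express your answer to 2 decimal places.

r = ln(2)/t_d = 0.6931/4.5 = 0.15403.

0.15 per year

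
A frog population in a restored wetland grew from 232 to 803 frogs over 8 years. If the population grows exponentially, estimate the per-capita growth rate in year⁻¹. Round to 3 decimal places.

From N(t) = N₀·e^(rt): e^(r·8) = 803/232 = 3.4612.
r·8 = ln(3.4612) = 1.2416, so r = 1.2416/8 = 0.1552.

0.155 per year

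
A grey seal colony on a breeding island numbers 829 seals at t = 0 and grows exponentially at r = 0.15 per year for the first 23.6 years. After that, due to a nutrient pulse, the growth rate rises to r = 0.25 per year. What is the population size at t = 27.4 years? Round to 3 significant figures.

73900 seals

Phase 1: N(23.6) = 829·e^(0.15×23.6) = 829·e^3.54 = 28573.1.
Phase 2 runs for 27.4 − 23.6 = 3.8 years at r = 0.25.
N(27.4) = 28573.1·e^(0.25×3.8) = 28573.1·e^0.95 = 73881.7.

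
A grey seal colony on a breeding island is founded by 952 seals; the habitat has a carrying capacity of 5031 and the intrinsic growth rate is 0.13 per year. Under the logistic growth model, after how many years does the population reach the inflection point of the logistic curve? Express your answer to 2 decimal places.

Logistic growth is fastest at N = K/2 = 2515.5.
A = (K − N₀)/N₀ = 4.2847. Set K/(1 + A·e^(−rt)) = K/2 → A·e^(−rt) = 1.
e^(−0.13t) = 1/4.2847 = 0.233391, so t = ln(4.2847)/0.13 = 1.455/0.13 = 11.193.

11.19 years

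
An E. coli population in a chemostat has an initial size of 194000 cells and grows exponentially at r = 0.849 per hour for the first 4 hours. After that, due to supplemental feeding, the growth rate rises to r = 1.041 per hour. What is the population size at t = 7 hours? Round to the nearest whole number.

Phase 1: N(4) = 194000·e^(0.849×4) = 194000·e^3.396 = 5.78983×10^6.
Phase 2 runs for 7 − 4 = 3 hours at r = 1.041.
N(7) = 5.78983×10^6·e^(1.041×3) = 5.78983×10^6·e^3.123 = 1.315126×10^8.

131512628 cells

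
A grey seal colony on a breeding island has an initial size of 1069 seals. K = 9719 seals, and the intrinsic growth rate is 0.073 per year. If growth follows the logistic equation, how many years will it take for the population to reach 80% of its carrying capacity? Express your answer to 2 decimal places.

A = (K − N₀)/N₀ = (9719 − 1069)/1069 = 8.0917.
Solve 9719/(1 + 8.0917·e^(−0.073t)) = 7775.2: 1 + 8.0917·e^(−0.073t) = 1.25, so e^(−0.073t) = 0.030896.
−0.073·t = ln(0.030896) = -3.4771, so t = 3.4771/0.073 = 47.632.

47.63 years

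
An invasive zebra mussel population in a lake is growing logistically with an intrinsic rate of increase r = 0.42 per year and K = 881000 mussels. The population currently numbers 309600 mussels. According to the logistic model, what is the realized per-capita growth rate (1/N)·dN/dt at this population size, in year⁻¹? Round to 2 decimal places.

(1/N)·dN/dt = r(1 − N/K) = 0.42 × (1 − 309600/881000).
= 0.42 × 0.64858 = 0.2724.

0.27 per year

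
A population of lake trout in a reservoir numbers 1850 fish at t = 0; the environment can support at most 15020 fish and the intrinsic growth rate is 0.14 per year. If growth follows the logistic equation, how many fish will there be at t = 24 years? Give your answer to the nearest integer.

12042 fish

A = (K − N₀)/N₀ = (15020 − 1850)/1850 = 7.1189.
N(t) = K/(1 + A·e^(−rt)) = 15020/(1 + 7.1189×e^(−0.14×24)).
e^(−3.36) = 0.034735; denominator = 1 + 7.1189×0.034735 = 1.2473.
N = 15020/1.2473 = 12042.2.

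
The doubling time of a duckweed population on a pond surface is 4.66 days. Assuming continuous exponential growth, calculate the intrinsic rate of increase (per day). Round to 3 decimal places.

r = ln(2)/t_d = 0.6931/4.66 = 0.14874.

0.149 per day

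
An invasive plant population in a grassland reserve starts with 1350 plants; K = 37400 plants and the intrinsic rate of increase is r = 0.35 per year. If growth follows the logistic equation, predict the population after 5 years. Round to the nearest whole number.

A = (K − N₀)/N₀ = (37400 − 1350)/1350 = 26.704.
N(t) = K/(1 + A·e^(−rt)) = 37400/(1 + 26.704×e^(−0.35×5)).
e^(−1.75) = 0.17377; denominator = 1 + 26.704×0.17377 = 5.6404.
N = 37400/5.6404 = 6630.73.

6631 plants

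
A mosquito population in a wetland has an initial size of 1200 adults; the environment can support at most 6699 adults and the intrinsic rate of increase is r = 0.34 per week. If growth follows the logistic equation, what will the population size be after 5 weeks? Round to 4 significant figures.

A = (K − N₀)/N₀ = (6699 − 1200)/1200 = 4.5825.
N(t) = K/(1 + A·e^(−rt)) = 6699/(1 + 4.5825×e^(−0.34×5)).
e^(−1.7) = 0.18268; denominator = 1 + 4.5825×0.18268 = 1.8371.
N = 6699/1.8371 = 3646.41.

3646 adults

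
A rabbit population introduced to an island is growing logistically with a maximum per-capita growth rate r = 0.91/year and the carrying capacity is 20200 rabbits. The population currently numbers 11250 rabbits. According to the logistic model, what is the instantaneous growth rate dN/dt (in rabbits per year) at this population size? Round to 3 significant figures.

4540 rabbits per year

dN/dt = rN(1 − N/K) = 0.91 × 11250 × (1 − 11250/20200).
1 − 11250/20200 = 0.44307; dN/dt = 0.91 × 11250 × 0.44307 = 4535.9.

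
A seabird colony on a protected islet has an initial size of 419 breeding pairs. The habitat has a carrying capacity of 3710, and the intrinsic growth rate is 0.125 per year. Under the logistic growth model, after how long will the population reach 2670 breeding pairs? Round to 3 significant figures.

A = (K − N₀)/N₀ = (3710 − 419)/419 = 7.8544.
Solve 3710/(1 + 7.8544·e^(−0.125t)) = 2670: 1 + 7.8544·e^(−0.125t) = 1.3895, so e^(−0.125t) = 0.0495916.
−0.125·t = ln(0.0495916) = -3.0039, so t = 3.0039/0.125 = 24.031.

24.0 years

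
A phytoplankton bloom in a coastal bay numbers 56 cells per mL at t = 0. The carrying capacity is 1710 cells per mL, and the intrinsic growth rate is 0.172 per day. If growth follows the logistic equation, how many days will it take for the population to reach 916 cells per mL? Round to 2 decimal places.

20.51 days

A = (K − N₀)/N₀ = (1710 − 56)/56 = 29.536.
Solve 1710/(1 + 29.536·e^(−0.172t)) = 916: 1 + 29.536·e^(−0.172t) = 1.8668, so e^(−0.172t) = 0.0293479.
−0.172·t = ln(0.0293479) = -3.5285, so t = 3.5285/0.172 = 20.515.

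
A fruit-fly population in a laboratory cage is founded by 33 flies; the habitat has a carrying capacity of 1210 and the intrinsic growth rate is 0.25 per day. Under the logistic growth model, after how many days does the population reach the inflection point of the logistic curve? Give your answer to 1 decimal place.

14.3 days

Logistic growth is fastest at N = K/2 = 605.
A = (K − N₀)/N₀ = 35.667. Set K/(1 + A·e^(−rt)) = K/2 → A·e^(−rt) = 1.
e^(−0.25t) = 1/35.667 = 0.0280374, so t = ln(35.667)/0.25 = 3.5742/0.25 = 14.297.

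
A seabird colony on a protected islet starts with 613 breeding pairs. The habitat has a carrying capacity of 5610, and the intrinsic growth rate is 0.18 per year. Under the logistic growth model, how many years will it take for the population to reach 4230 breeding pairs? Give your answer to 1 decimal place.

A = (K − N₀)/N₀ = (5610 − 613)/613 = 8.1517.
Solve 5610/(1 + 8.1517·e^(−0.18t)) = 4230: 1 + 8.1517·e^(−0.18t) = 1.3262, so e^(−0.18t) = 0.0400212.
−0.18·t = ln(0.0400212) = -3.2183, so t = 3.2183/0.18 = 17.88.

17.9 years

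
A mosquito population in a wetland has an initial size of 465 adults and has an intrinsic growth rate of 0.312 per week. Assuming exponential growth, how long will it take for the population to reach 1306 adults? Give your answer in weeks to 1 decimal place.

Set N₀·e^(rt) = 1306: e^(0.312·t) = 1306/465 = 2.8086.
0.312·t = ln(2.8086) = 1.0327, so t = 1.0327/0.312 = 3.3099.

3.3 weeks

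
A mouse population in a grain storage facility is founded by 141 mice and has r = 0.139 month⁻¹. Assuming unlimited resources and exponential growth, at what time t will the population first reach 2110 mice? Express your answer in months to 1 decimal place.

Set N₀·e^(rt) = 2110: e^(0.139·t) = 2110/141 = 14.965.
0.139·t = ln(14.965) = 2.7057, so t = 2.7057/0.139 = 19.465.

19.5 months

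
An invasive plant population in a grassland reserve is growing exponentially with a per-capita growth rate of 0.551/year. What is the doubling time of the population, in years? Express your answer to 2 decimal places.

1.26 years

Doubling time t_d = ln(2)/r = 0.6931/0.551 = 1.258.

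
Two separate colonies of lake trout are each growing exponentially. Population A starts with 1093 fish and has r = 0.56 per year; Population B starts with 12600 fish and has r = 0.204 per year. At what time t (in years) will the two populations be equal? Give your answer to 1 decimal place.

Set 1093·e^(0.56t) = 12600·e^(0.204t).
e^((0.56 − 0.204)t) = 12600/1093 → e^(0.356·t) = 11.528.
0.356·t = ln(11.528) = 2.4448, so t = 2.4448/0.356 = 6.8673.

6.9 years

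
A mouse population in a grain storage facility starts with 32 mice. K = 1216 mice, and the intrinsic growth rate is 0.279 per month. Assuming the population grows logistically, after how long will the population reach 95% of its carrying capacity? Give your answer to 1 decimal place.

A = (K − N₀)/N₀ = (1216 − 32)/32 = 37.
Solve 1216/(1 + 37·e^(−0.279t)) = 1155.2: 1 + 37·e^(−0.279t) = 1.0526, so e^(−0.279t) = 0.00142248.
−0.279·t = ln(0.00142248) = -6.5554, so t = 6.5554/0.279 = 23.496.

23.5 months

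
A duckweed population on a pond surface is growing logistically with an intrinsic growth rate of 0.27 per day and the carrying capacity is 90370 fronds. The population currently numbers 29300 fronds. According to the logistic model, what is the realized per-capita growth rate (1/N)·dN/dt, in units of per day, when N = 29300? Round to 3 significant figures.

0.182 per day

(1/N)·dN/dt = r(1 − N/K) = 0.27 × (1 − 29300/90370).
= 0.27 × 0.67578 = 0.18246.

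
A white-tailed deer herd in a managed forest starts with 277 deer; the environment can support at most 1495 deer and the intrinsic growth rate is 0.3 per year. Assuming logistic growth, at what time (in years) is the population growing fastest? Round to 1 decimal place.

4.9 years

Logistic growth is fastest at N = K/2 = 747.5.
A = (K − N₀)/N₀ = 4.3971. Set K/(1 + A·e^(−rt)) = K/2 → A·e^(−rt) = 1.
e^(−0.3t) = 1/4.3971 = 0.227422, so t = ln(4.3971)/0.3 = 1.4809/0.3 = 4.9365.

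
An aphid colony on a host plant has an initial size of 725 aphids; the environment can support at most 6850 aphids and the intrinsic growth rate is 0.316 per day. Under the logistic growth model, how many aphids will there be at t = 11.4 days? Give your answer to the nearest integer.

5568 aphids

A = (K − N₀)/N₀ = (6850 − 725)/725 = 8.4483.
N(t) = K/(1 + A·e^(−rt)) = 6850/(1 + 8.4483×e^(−0.316×11.4)).
e^(−3.602) = 0.027258; denominator = 1 + 8.4483×0.027258 = 1.2303.
N = 6850/1.2303 = 5567.82.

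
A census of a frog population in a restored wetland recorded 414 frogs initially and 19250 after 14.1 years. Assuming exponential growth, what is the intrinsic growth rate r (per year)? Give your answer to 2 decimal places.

From N(t) = N₀·e^(rt): e^(r·14.1) = 19250/414 = 46.498.
r·14.1 = ln(46.498) = 3.8394, so r = 3.8394/14.1 = 0.2723.

0.27 per year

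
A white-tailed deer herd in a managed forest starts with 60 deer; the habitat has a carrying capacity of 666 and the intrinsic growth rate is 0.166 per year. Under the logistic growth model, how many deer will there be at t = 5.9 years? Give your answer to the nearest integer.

A = (K − N₀)/N₀ = (666 − 60)/60 = 10.1.
N(t) = K/(1 + A·e^(−rt)) = 666/(1 + 10.1×e^(−0.166×5.9)).
e^(−0.9794) = 0.37554; denominator = 1 + 10.1×0.37554 = 4.7929.
N = 666/4.7929 = 138.955.

139 deer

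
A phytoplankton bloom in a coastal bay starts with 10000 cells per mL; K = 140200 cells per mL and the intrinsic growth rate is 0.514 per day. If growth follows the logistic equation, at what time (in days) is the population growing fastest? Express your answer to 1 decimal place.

Logistic growth is fastest at N = K/2 = 70100.
A = (K − N₀)/N₀ = 13.02. Set K/(1 + A·e^(−rt)) = K/2 → A·e^(−rt) = 1.
e^(−0.514t) = 1/13.02 = 0.0768049, so t = ln(13.02)/0.514 = 2.5665/0.514 = 4.9932.

5.0 days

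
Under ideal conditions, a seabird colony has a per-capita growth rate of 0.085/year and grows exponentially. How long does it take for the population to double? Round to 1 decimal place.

Doubling time t_d = ln(2)/r = 0.6931/0.085 = 8.1547.

8.2 years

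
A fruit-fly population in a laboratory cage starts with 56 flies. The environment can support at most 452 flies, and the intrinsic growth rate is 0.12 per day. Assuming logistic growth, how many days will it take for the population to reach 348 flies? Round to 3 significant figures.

A = (K − N₀)/N₀ = (452 − 56)/56 = 7.0714.
Solve 452/(1 + 7.0714·e^(−0.12t)) = 348: 1 + 7.0714·e^(−0.12t) = 1.2989, so e^(−0.12t) = 0.0422617.
−0.12·t = ln(0.0422617) = -3.1639, so t = 3.1639/0.12 = 26.366.

26.4 days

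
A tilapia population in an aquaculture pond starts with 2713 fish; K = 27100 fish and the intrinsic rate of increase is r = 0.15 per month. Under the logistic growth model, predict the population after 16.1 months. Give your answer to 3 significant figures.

15000 fish

A = (K − N₀)/N₀ = (27100 − 2713)/2713 = 8.9889.
N(t) = K/(1 + A·e^(−rt)) = 27100/(1 + 8.9889×e^(−0.15×16.1)).
e^(−2.415) = 0.089367; denominator = 1 + 8.9889×0.089367 = 1.8033.
N = 27100/1.8033 = 15027.9.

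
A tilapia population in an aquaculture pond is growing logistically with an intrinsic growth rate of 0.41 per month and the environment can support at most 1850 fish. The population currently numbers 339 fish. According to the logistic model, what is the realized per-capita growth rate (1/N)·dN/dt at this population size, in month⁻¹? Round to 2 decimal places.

(1/N)·dN/dt = r(1 − N/K) = 0.41 × (1 − 339/1850).
= 0.41 × 0.81676 = 0.33487.

0.33 per month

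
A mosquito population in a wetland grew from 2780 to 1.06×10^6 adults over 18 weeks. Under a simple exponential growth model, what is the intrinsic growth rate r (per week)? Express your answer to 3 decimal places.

0.330 per week

From N(t) = N₀·e^(rt): e^(r·18) = 1.06×10^6/2780 = 381.29.
r·18 = ln(381.29) = 5.9436, so r = 5.9436/18 = 0.3302.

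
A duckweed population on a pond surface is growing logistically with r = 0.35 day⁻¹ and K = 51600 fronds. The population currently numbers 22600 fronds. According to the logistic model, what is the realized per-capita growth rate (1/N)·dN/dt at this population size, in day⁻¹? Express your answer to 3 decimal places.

(1/N)·dN/dt = r(1 − N/K) = 0.35 × (1 − 22600/51600).
= 0.35 × 0.56202 = 0.19671.

0.197 per day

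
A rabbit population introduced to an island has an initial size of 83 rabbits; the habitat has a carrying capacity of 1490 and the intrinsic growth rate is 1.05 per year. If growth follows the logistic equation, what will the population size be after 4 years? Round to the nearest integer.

A = (K − N₀)/N₀ = (1490 − 83)/83 = 16.952.
N(t) = K/(1 + A·e^(−rt)) = 1490/(1 + 16.952×e^(−1.05×4)).
e^(−4.2) = 0.014996; denominator = 1 + 16.952×0.014996 = 1.2542.
N = 1490/1.2542 = 1188.01.

1188 rabbits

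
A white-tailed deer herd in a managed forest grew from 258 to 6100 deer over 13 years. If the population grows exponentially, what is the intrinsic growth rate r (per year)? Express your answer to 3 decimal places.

0.243 per year

From N(t) = N₀·e^(rt): e^(r·13) = 6100/258 = 23.643.
r·13 = ln(23.643) = 3.1631, so r = 3.1631/13 = 0.24331.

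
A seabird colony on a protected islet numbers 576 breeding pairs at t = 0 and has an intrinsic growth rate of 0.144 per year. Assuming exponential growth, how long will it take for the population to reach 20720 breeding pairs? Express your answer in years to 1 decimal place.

24.9 years

Set N₀·e^(rt) = 20720: e^(0.144·t) = 20720/576 = 35.972.
0.144·t = ln(35.972) = 3.5827, so t = 3.5827/0.144 = 24.88.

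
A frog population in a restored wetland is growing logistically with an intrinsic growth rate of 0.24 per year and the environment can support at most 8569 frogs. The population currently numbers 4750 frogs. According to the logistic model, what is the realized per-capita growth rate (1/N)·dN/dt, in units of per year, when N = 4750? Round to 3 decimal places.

(1/N)·dN/dt = r(1 − N/K) = 0.24 × (1 − 4750/8569).
= 0.24 × 0.44568 = 0.10696.

0.107 per year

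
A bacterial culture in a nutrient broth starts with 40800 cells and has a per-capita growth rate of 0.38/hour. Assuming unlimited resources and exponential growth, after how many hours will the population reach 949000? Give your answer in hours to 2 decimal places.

Set N₀·e^(rt) = 949000: e^(0.38·t) = 949000/40800 = 23.26.
0.38·t = ln(23.26) = 3.1467, so t = 3.1467/0.38 = 8.2809.

8.28 hours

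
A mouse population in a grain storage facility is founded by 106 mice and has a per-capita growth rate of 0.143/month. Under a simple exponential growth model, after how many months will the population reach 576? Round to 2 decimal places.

Set N₀·e^(rt) = 576: e^(0.143·t) = 576/106 = 5.434.
0.143·t = ln(5.434) = 1.6927, so t = 1.6927/0.143 = 11.837.

11.84 months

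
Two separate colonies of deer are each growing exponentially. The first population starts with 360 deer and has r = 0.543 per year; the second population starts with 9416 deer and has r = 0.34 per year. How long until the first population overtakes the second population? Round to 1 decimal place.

Set 360·e^(0.543t) = 9416·e^(0.34t).
e^((0.543 − 0.34)t) = 9416/360 → e^(0.203·t) = 26.156.
0.203·t = ln(26.156) = 3.2641, so t = 3.2641/0.203 = 16.079.

16.1 years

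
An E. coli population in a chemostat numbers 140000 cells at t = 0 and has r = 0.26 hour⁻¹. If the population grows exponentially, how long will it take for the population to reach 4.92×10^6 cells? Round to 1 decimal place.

Set N₀·e^(rt) = 4.92×10^6: e^(0.26·t) = 4.92×10^6/140000 = 35.143.
0.26·t = ln(35.143) = 3.5594, so t = 3.5594/0.26 = 13.69.

13.7 hours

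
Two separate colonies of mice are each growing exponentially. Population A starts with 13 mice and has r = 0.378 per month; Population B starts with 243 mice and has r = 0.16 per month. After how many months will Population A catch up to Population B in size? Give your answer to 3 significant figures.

Set 13·e^(0.378t) = 243·e^(0.16t).
e^((0.378 − 0.16)t) = 243/13 → e^(0.218·t) = 18.692.
0.218·t = ln(18.692) = 2.9281, so t = 2.9281/0.218 = 13.432.

13.4 months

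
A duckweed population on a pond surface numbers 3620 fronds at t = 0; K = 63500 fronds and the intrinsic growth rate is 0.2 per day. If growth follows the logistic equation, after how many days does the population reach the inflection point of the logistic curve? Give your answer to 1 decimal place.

Logistic growth is fastest at N = K/2 = 31750.
A = (K − N₀)/N₀ = 16.541. Set K/(1 + A·e^(−rt)) = K/2 → A·e^(−rt) = 1.
e^(−0.2t) = 1/16.541 = 0.0604542, so t = ln(16.541)/0.2 = 2.8059/0.2 = 14.029.

14.0 days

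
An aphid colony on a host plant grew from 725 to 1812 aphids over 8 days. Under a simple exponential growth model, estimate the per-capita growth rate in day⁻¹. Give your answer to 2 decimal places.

From N(t) = N₀·e^(rt): e^(r·8) = 1812/725 = 2.4993.
r·8 = ln(2.4993) = 0.91601, so r = 0.91601/8 = 0.1145.

0.11 per day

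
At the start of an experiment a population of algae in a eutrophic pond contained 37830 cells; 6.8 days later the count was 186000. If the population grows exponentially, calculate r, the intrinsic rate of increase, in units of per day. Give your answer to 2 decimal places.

0.23 per day

From N(t) = N₀·e^(rt): e^(r·6.8) = 186000/37830 = 4.9167.
r·6.8 = ln(4.9167) = 1.5926, so r = 1.5926/6.8 = 0.23421.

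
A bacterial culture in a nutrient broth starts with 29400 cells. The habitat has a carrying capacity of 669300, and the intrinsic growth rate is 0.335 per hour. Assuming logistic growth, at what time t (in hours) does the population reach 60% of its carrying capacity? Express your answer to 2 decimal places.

10.41 hours

A = (K − N₀)/N₀ = (669300 − 29400)/29400 = 21.765.
Solve 669300/(1 + 21.765·e^(−0.335t)) = 401580: 1 + 21.765·e^(−0.335t) = 1.6667, so e^(−0.335t) = 0.0306298.
−0.335·t = ln(0.0306298) = -3.4858, so t = 3.4858/0.335 = 10.405.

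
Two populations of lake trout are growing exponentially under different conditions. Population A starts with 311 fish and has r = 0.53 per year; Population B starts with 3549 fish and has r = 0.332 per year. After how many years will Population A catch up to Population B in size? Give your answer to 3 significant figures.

Set 311·e^(0.53t) = 3549·e^(0.332t).
e^((0.53 − 0.332)t) = 3549/311 → e^(0.198·t) = 11.412.
0.198·t = ln(11.412) = 2.4346, so t = 2.4346/0.198 = 12.296.

12.3 years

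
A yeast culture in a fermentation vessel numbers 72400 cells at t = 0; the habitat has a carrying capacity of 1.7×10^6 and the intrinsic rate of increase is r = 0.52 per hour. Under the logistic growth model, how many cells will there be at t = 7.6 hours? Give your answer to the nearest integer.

A = (K − N₀)/N₀ = (1.7×10^6 − 72400)/72400 = 22.481.
N(t) = K/(1 + A·e^(−rt)) = 1.7×10^6/(1 + 22.481×e^(−0.52×7.6)).
e^(−3.952) = 0.019216; denominator = 1 + 22.481×0.019216 = 1.432.
N = 1.7×10^6/1.432 = 1.187156×10^6.

1187156 cells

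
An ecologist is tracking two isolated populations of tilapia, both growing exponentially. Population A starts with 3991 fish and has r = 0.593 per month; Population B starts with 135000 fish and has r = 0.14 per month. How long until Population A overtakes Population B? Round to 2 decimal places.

7.77 months

Set 3991·e^(0.593t) = 135000·e^(0.14t).
e^((0.593 − 0.14)t) = 135000/3991 → e^(0.453·t) = 33.826.
0.453·t = ln(33.826) = 3.5212, so t = 3.5212/0.453 = 7.7731.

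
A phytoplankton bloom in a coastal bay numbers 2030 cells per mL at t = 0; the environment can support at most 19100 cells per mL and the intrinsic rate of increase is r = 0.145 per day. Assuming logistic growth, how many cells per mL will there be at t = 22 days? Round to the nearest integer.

A = (K − N₀)/N₀ = (19100 − 2030)/2030 = 8.4089.
N(t) = K/(1 + A·e^(−rt)) = 19100/(1 + 8.4089×e^(−0.145×22)).
e^(−3.19) = 0.041172; denominator = 1 + 8.4089×0.041172 = 1.3462.
N = 19100/1.3462 = 14188.

14188 cells per mL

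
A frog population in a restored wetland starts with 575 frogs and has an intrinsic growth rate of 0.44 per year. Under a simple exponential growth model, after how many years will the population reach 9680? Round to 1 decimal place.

Set N₀·e^(rt) = 9680: e^(0.44·t) = 9680/575 = 16.835.
0.44·t = ln(16.835) = 2.8234, so t = 2.8234/0.44 = 6.4169.

6.4 years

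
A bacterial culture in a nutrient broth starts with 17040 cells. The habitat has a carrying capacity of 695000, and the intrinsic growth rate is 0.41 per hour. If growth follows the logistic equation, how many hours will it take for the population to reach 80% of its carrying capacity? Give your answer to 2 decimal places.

A = (K − N₀)/N₀ = (695000 − 17040)/17040 = 39.786.
Solve 695000/(1 + 39.786·e^(−0.41t)) = 556000: 1 + 39.786·e^(−0.41t) = 1.25, so e^(−0.41t) = 0.00628356.
−0.41·t = ln(0.00628356) = -5.0698, so t = 5.0698/0.41 = 12.365.

12.37 hours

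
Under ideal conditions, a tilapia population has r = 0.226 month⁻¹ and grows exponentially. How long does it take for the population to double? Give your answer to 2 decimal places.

Doubling time t_d = ln(2)/r = 0.6931/0.226 = 3.067.

3.07 months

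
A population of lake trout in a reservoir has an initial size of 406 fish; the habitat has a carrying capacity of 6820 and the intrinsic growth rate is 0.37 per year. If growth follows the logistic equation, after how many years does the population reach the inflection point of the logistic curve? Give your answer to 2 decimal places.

7.46 years

Logistic growth is fastest at N = K/2 = 3410.
A = (K − N₀)/N₀ = 15.798. Set K/(1 + A·e^(−rt)) = K/2 → A·e^(−rt) = 1.
e^(−0.37t) = 1/15.798 = 0.063299, so t = ln(15.798)/0.37 = 2.7599/0.37 = 7.4591.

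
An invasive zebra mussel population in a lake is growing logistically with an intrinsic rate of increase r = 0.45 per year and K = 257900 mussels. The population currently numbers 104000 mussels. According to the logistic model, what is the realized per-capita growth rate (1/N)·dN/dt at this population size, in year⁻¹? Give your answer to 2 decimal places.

(1/N)·dN/dt = r(1 − N/K) = 0.45 × (1 − 104000/257900).
= 0.45 × 0.59674 = 0.26853.

0.27 per year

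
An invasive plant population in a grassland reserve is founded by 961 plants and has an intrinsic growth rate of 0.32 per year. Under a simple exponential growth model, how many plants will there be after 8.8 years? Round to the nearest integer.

N(t) = N₀·e^(rt) = 961 × e^(0.32×8.8) = 961 × e^2.816.
e^2.816 ≈ 16.71, so N ≈ 961 × 16.71 = 16058.2.

16058 plants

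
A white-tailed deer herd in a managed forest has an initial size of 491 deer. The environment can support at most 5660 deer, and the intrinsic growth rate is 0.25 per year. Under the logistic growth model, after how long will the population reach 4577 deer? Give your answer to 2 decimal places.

15.18 years

A = (K − N₀)/N₀ = (5660 − 491)/491 = 10.527.
Solve 5660/(1 + 10.527·e^(−0.25t)) = 4577: 1 + 10.527·e^(−0.25t) = 1.2366, so e^(−0.25t) = 0.0224762.
−0.25·t = ln(0.0224762) = -3.7953, so t = 3.7953/0.25 = 15.181.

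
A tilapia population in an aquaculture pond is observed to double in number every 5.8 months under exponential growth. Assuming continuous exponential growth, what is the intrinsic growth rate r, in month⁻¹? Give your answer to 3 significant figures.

r = ln(2)/t_d = 0.6931/5.8 = 0.11951.

0.120 per month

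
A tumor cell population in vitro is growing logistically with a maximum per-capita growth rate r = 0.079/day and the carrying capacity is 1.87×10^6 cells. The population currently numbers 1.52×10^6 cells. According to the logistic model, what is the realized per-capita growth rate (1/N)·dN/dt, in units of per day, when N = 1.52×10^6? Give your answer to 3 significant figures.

0.0148 per day

(1/N)·dN/dt = r(1 − N/K) = 0.079 × (1 − 1.52×10^6/1.87×10^6).
= 0.079 × 0.18717 = 0.014786.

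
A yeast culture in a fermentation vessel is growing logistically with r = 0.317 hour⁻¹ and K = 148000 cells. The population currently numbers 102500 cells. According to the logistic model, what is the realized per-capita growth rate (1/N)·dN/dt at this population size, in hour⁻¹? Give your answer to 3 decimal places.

0.097 per hour

(1/N)·dN/dt = r(1 − N/K) = 0.317 × (1 − 102500/148000).
= 0.317 × 0.30743 = 0.097456.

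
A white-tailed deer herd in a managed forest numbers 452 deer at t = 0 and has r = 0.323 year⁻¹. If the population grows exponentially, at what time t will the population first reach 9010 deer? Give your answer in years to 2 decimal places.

Set N₀·e^(rt) = 9010: e^(0.323·t) = 9010/452 = 19.934.
0.323·t = ln(19.934) = 2.9924, so t = 2.9924/0.323 = 9.2644.

9.26 years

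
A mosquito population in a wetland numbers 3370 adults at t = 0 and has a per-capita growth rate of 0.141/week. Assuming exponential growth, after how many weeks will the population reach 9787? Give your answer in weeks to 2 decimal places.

7.56 weeks

Set N₀·e^(rt) = 9787: e^(0.141·t) = 9787/3370 = 2.9042.
0.141·t = ln(2.9042) = 1.0661, so t = 1.0661/0.141 = 7.5613.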